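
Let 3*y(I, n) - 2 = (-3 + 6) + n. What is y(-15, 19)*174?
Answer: 1392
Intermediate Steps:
y(I, n) = 5/3 + n/3 (y(I, n) = ⅔ + ((-3 + 6) + n)/3 = ⅔ + (3 + n)/3 = ⅔ + (1 + n/3) = 5/3 + n/3)
y(-15, 19)*174 = (5/3 + (⅓)*19)*174 = (5/3 + 19/3)*174 = 8*174 = 1392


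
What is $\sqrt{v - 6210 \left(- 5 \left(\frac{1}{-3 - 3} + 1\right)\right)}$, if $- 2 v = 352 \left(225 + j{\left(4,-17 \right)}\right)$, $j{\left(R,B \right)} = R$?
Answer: $i \sqrt{14429} \approx 120.12 i$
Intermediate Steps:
$v = -40304$ ($v = - \frac{352 \left(225 + 4\right)}{2} = - \frac{352 \cdot 229}{2} = \left(- \frac{1}{2}\right) 80608 = -40304$)
$\sqrt{v - 6210 \left(- 5 \left(\frac{1}{-3 - 3} + 1\right)\right)} = \sqrt{-40304 - 6210 \left(- 5 \left(\frac{1}{-3 - 3} + 1\right)\right)} = \sqrt{-40304 - 6210 \left(- 5 \left(\frac{1}{-6} + 1\right)\right)} = \sqrt{-40304 - 6210 \left(- 5 \left(- \frac{1}{6} + 1\right)\right)} = \sqrt{-40304 - 6210 \left(\left(-5\right) \frac{5}{6}\right)} = \sqrt{-40304 - -25875} = \sqrt{-40304 + 25875} = \sqrt{-14429} = i \sqrt{14429}$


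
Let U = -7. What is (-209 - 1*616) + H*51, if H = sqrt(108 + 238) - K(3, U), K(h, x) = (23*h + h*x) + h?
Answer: -3426 + 51*sqrt(346) ≈ -2477.3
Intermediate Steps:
K(h, x) = 24*h + h*x
H = -51 + sqrt(346) (H = sqrt(108 + 238) - 3*(24 - 7) = sqrt(346) - 3*17 = sqrt(346) - 1*51 = sqrt(346) - 51 = -51 + sqrt(346) ≈ -32.399)
(-209 - 1*616) + H*51 = (-209 - 1*616) + (-51 + sqrt(346))*51 = (-209 - 616) + (-2601 + 51*sqrt(346)) = -825 + (-2601 + 51*sqrt(346)) = -3426 + 51*sqrt(346)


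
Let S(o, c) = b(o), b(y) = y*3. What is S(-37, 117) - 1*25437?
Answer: -25548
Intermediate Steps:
b(y) = 3*y
S(o, c) = 3*o
S(-37, 117) - 1*25437 = 3*(-37) - 1*25437 = -111 - 25437 = -25548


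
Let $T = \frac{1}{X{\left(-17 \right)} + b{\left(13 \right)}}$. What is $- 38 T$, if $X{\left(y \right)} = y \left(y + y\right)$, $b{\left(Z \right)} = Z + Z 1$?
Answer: $- \frac{19}{302} \approx -0.062914$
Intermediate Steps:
$b{\left(Z \right)} = 2 Z$ ($b{\left(Z \right)} = Z + Z = 2 Z$)
$X{\left(y \right)} = 2 y^{2}$ ($X{\left(y \right)} = y 2 y = 2 y^{2}$)
$T = \frac{1}{604}$ ($T = \frac{1}{2 \left(-17\right)^{2} + 2 \cdot 13} = \frac{1}{2 \cdot 289 + 26} = \frac{1}{578 + 26} = \frac{1}{604} \approx 0.0016556$)
$- 38 T = \left(-38\right) \frac{1}{604} = - \frac{19}{302}$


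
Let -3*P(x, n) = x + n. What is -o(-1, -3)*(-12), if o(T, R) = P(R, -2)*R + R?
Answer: -96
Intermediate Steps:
P(x, n) = -n/3 - x/3 (P(x, n) = -(x + n)/3 = -(n + x)/3 = -n/3 - x/3)
o(T, R) = R + R*(2/3 - R/3) (o(T, R) = (-1/3*(-2) - R/3)*R + R = (2/3 - R/3)*R + R = R*(2/3 - R/3) + R = R + R*(2/3 - R/3))
-o(-1, -3)*(-12) = -(-3)*(5 - 1*(-3))/3*(-12) = -(-3)*(5 + 3)/3*(-12) = -(-3)*8/3*(-12) = -1*(-8)*(-12) = 8*(-12) = -96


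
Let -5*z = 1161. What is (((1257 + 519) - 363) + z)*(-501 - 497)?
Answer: -5892192/5 ≈ -1.1784e+6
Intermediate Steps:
z = -1161/5 (z = -⅕*1161 = -1161/5 ≈ -232.20)
(((1257 + 519) - 363) + z)*(-501 - 497) = (((1257 + 519) - 363) - 1161/5)*(-501 - 497) = ((1776 - 363) - 1161/5)*(-998) = (1413 - 1161/5)*(-998) = (5904/5)*(-998) = -5892192/5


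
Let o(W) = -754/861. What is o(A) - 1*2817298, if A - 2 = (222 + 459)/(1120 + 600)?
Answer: -2425694332/861 ≈ -2.8173e+6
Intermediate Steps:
A = 4121/1720 (A = 2 + (222 + 459)/(1120 + 600) = 2 + 681/1720 = 4121/1720 ≈ 2.3959)
o(W) = -754/861 (o(W) = -754*1/861 = -754/861)
o(A) - 1*2817298 = -754/861 - 1*2817298 = -754/861 - 2817298 = -2425694332/861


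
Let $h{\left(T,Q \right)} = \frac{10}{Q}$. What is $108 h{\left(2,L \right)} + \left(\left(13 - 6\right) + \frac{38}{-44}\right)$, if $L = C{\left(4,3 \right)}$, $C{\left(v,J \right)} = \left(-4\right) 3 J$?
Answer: $- \frac{525}{22} \approx -23.864$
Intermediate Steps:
$C{\left(v,J \right)} = - 12 J$
$L = -36$ ($L = \left(-12\right) 3 = -36$)
$108 h{\left(2,L \right)} + \left(\left(13 - 6\right) + \frac{38}{-44}\right) = 108 \frac{10}{-36} + \left(\left(13 - 6\right) + \frac{38}{-44}\right) = 108 \cdot 10 \left(- \frac{1}{36}\right) + \left(7 + 38 \left(- \frac{1}{44}\right)\right) = 108 \left(- \frac{5}{18}\right) + \left(7 - \frac{19}{22}\right) = -30 + \frac{135}{22} = - \frac{525}{22}$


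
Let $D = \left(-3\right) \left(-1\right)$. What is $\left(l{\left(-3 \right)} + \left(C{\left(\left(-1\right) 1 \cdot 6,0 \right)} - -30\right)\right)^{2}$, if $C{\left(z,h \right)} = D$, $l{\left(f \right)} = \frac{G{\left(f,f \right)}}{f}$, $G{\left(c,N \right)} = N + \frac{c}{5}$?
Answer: $\frac{29241}{25} \approx 1169.6$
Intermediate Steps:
$G{\left(c,N \right)} = N + \frac{c}{5}$ ($G{\left(c,N \right)} = N + c \frac{1}{5} = N + \frac{c}{5}$)
$l{\left(f \right)} = \frac{6}{5}$ ($l{\left(f \right)} = \frac{f + \frac{f}{5}}{f} = \frac{\frac{6}{5} f}{f} = \frac{6}{5}$)
$D = 3$
$C{\left(z,h \right)} = 3$
$\left(l{\left(-3 \right)} + \left(C{\left(\left(-1\right) 1 \cdot 6,0 \right)} - -30\right)\right)^{2} = \left(\frac{6}{5} + \left(3 - -30\right)\right)^{2} = \left(\frac{6}{5} + \left(3 + 30\right)\right)^{2} = \left(\frac{6}{5} + 33\right)^{2} = \left(\frac{171}{5}\right)^{2} = \frac{29241}{25}$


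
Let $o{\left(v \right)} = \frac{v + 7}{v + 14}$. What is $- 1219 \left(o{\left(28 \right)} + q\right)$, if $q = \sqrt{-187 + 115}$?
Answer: $- \frac{6095}{6} - 7314 i \sqrt{2} \approx -1015.8 - 10344.0 i$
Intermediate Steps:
$o{\left(v \right)} = \frac{7 + v}{14 + v}$
$q = 6 i \sqrt{2}$ ($q = \sqrt{-72} = 6 i \sqrt{2} \approx 8.4853 i$)
$- 1219 \left(o{\left(28 \right)} + q\right) = - 1219 \left(\frac{7 + 28}{14 + 28} + 6 i \sqrt{2}\right) = - 1219 \left(\frac{1}{42} \cdot 35 + 6 i \sqrt{2}\right) = - 1219 \left(\frac{5}{6} + 6 i \sqrt{2}\right) = - \frac{6095}{6} - 7314 i \sqrt{2}$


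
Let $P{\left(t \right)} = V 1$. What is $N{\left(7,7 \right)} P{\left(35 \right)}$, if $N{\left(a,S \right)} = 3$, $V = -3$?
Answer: $-9$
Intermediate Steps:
$P{\left(t \right)} = -3$ ($P{\left(t \right)} = \left(-3\right) 1 = -3$)
$N{\left(7,7 \right)} P{\left(35 \right)} = 3 \left(-3\right) = -9$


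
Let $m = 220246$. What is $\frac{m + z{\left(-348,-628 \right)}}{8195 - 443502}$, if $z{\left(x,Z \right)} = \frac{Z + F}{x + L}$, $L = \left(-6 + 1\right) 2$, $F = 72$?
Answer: $- \frac{39424312}{77919953} \approx -0.50596$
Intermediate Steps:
$L = -10$ ($L = \left(-5\right) 2 = -10$)
$z{\left(x,Z \right)} = \frac{72 + Z}{-10 + x}$ ($z{\left(x,Z \right)} = \frac{Z + 72}{x - 10} = \frac{72 + Z}{-10 + x}$)
$\frac{m + z{\left(-348,-628 \right)}}{8195 - 443502} = \frac{220246 + \frac{72 - 628}{-10 - 348}}{8195 - 443502} = \frac{220246 + \frac{1}{-358} \left(-556\right)}{-435307} = \left(220246 - - \frac{278}{179}\right) \left(- \frac{1}{435307}\right) = \left(220246 + \frac{278}{179}\right) \left(- \frac{1}{435307}\right) = \frac{39424312}{179} \left(- \frac{1}{435307}\right) = - \frac{39424312}{77919953}$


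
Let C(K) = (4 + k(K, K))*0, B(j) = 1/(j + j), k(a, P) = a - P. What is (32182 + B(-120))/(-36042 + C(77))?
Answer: -7723679/8650080 ≈ -0.89290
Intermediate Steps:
B(j) = 1/(2*j)
C(K) = 0 (C(K) = (4 + (K - K))*0 = (4 + 0)*0 = 4*0 = 0)
(32182 + B(-120))/(-36042 + C(77)) = (32182 + (1/2)/(-120))/(-36042 + 0) = (32182 + (1/2)*(-1/120))/(-36042) = (32182 - 1/240)*(-1/36042) = (7723679/240)*(-1/36042) = -7723679/8650080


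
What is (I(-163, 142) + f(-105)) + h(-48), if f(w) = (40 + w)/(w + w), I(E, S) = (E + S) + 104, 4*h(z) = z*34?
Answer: -13637/42 ≈ -324.69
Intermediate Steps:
h(z) = 17*z/2 (h(z) = (z*34)/4 = (34*z)/4 = 17*z/2)
I(E, S) = 104 + E + S
f(w) = (40 + w)/(2*w) (f(w) = (40 + w)/((2*w)) = (40 + w)*(1/(2*w)) = (40 + w)/(2*w))
(I(-163, 142) + f(-105)) + h(-48) = ((104 - 163 + 142) + (½)*(40 - 105)/(-105)) + (17/2)*(-48) = (83 + (½)*(-1/105)*(-65)) - 408 = (83 + 13/42) - 408 = 3499/42 - 408 = -13637/42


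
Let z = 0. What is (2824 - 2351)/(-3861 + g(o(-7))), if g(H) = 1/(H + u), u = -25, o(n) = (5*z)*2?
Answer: -11825/96526 ≈ -0.12251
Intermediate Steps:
o(n) = 0 (o(n) = (5*0)*2 = 0*2 = 0)
g(H) = 1/(-25 + H) (g(H) = 1/(H - 25) = 1/(-25 + H))
(2824 - 2351)/(-3861 + g(o(-7))) = (2824 - 2351)/(-3861 + 1/(-25 + 0)) = 473/(-3861 + 1/(-25)) = 473/(-3861 - 1/25) = 473/(-96526/25) = 473*(-25/96526) = -11825/96526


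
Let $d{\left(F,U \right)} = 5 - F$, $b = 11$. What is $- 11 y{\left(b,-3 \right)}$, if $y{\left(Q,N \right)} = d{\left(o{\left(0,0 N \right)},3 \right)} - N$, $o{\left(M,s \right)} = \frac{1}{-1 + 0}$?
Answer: $-99$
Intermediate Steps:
$o{\left(M,s \right)} = -1$ ($o{\left(M,s \right)} = \frac{1}{-1} = -1$)
$y{\left(Q,N \right)} = 6 - N$ ($y{\left(Q,N \right)} = \left(5 - -1\right) - N = \left(5 + 1\right) - N = 6 - N$)
$- 11 y{\left(b,-3 \right)} = - 11 \left(6 - -3\right) = - 11 \left(6 + 3\right) = \left(-11\right) 9 = -99$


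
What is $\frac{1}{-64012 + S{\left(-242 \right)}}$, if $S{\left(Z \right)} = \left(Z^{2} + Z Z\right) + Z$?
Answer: $\frac{1}{52874} \approx 1.8913 \cdot 10^{-5}$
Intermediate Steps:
$S{\left(Z \right)} = Z + 2 Z^{2}$ ($S{\left(Z \right)} = \left(Z^{2} + Z^{2}\right) + Z = 2 Z^{2} + Z = Z + 2 Z^{2}$)
$\frac{1}{-64012 + S{\left(-242 \right)}} = \frac{1}{-64012 - 242 \left(1 + 2 \left(-242\right)\right)} = \frac{1}{-64012 - 242 \left(1 - 484\right)} = \frac{1}{-64012 - -116886} = \frac{1}{-64012 + 116886} = \frac{1}{52874}$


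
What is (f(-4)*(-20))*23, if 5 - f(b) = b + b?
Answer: -5980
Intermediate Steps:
f(b) = 5 - 2*b (f(b) = 5 - (b + b) = 5 - 2*b)
(f(-4)*(-20))*23 = ((5 - 2*(-4))*(-20))*23 = ((5 + 8)*(-20))*23 = (13*(-20))*23 = -260*23 = -5980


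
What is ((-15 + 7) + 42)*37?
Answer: 1258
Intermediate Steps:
((-15 + 7) + 42)*37 = (-8 + 42)*37 = 34*37 = 1258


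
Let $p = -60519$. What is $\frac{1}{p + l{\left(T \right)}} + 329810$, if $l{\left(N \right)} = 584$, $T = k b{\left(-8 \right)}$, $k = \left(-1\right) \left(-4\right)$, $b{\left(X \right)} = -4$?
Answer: $\frac{19767162349}{59935} \approx 3.2981 \cdot 10^{5}$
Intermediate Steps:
$k = 4$
$T = -16$ ($T = 4 \left(-4\right) = -16$)
$\frac{1}{p + l{\left(T \right)}} + 329810 = \frac{1}{-60519 + 584} + 329810 = \frac{1}{-59935} + 329810 = - \frac{1}{59935} + 329810 = \frac{19767162349}{59935}$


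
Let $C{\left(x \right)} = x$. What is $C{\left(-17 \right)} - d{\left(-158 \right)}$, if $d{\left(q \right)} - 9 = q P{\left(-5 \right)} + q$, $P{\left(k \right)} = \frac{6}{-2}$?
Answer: $-342$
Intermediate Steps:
$P{\left(k \right)} = -3$ ($P{\left(k \right)} = 6 \left(- \frac{1}{2}\right) = -3$)
$d{\left(q \right)} = 9 - 2 q$ ($d{\left(q \right)} = 9 + \left(q \left(-3\right) + q\right) = 9 + \left(- 3 q + q\right) = 9 - 2 q$)
$C{\left(-17 \right)} - d{\left(-158 \right)} = -17 - \left(9 - -316\right) = -17 - \left(9 + 316\right) = -17 - 325 = -342$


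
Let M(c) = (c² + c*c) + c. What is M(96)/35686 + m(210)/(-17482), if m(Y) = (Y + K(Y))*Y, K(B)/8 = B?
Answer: -3459966726/155965663 ≈ -22.184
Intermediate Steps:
K(B) = 8*B
M(c) = c + 2*c² (M(c) = (c² + c²) + c = 2*c² + c = c + 2*c²)
m(Y) = 9*Y² (m(Y) = (Y + 8*Y)*Y = (9*Y)*Y = 9*Y²)
M(96)/35686 + m(210)/(-17482) = (96*(1 + 2*96))/35686 + (9*210²)/(-17482) = (96*(1 + 192))*(1/35686) + (9*44100)*(-1/17482) = (96*193)*(1/35686) + 396900*(-1/17482) = 18528*(1/35686) - 198450/8741 = 9264/17843 - 198450/8741 = -3459966726/155965663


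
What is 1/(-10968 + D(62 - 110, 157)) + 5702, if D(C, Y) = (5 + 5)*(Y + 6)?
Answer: 53245275/9338 ≈ 5702.0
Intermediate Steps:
D(C, Y) = 60 + 10*Y (D(C, Y) = 10*(6 + Y) = 60 + 10*Y)
1/(-10968 + D(62 - 110, 157)) + 5702 = 1/(-10968 + (60 + 10*157)) + 5702 = 1/(-10968 + (60 + 1570)) + 5702 = 1/(-10968 + 1630) + 5702 = 1/(-9338) + 5702 = -1/9338 + 5702 = 53245275/9338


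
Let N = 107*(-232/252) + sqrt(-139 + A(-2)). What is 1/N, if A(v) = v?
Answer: -390978/39074065 - 3969*I*sqrt(141)/39074065 ≈ -0.010006 - 0.0012062*I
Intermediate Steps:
N = -6206/63 + I*sqrt(141) (N = 107*(-232/252) + sqrt(-139 - 2) = 107*(-232*1/252) + sqrt(-141) = 107*(-58/63) + I*sqrt(141) = -6206/63 + I*sqrt(141) ≈ -98.508 + 11.874*I)
1/N = 1/(-6206/63 + I*sqrt(141))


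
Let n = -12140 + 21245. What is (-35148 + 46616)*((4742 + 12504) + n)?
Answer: 302193268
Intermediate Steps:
n = 9105
(-35148 + 46616)*((4742 + 12504) + n) = (-35148 + 46616)*((4742 + 12504) + 9105) = 11468*(17246 + 9105) = 11468*26351 = 302193268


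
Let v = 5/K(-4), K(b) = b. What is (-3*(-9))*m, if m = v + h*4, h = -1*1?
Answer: -567/4 ≈ -141.75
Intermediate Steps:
h = -1
v = -5/4 (v = 5/(-4) = 5*(-¼) = -5/4 ≈ -1.2500)
m = -21/4 (m = -5/4 - 1*4 = -5/4 - 4 = -21/4 ≈ -5.2500)
(-3*(-9))*m = -3*(-9)*(-21/4) = 27*(-21/4) = -567/4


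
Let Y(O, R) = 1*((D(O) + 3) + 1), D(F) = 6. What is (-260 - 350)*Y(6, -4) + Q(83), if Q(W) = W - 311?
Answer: -6328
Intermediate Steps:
Y(O, R) = 10 (Y(O, R) = 1*((6 + 3) + 1) = 1*(9 + 1) = 1*10 = 10)
Q(W) = -311 + W
(-260 - 350)*Y(6, -4) + Q(83) = (-260 - 350)*10 + (-311 + 83) = -610*10 - 228 = -6100 - 228 = -6328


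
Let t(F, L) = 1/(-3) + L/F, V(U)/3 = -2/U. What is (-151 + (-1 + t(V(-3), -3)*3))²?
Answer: 99225/4 ≈ 24806.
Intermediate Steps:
V(U) = -6/U (V(U) = 3*(-2/U) = -6/U)
t(F, L) = -⅓ + L/F (t(F, L) = 1*(-⅓) + L/F = -⅓ + L/F)
(-151 + (-1 + t(V(-3), -3)*3))² = (-151 + (-1 + ((-3 - (-2)/(-3))/((-6/(-3))))*3))² = (-151 + (-1 + ((-3 - (-2)*(-1)/3)/((-6*(-⅓))))*3))² = (-151 + (-1 + ((-3 - ⅓*2)/2)*3))² = (-151 + (-1 + ((-3 - ⅔)/2)*3))² = (-151 + (-1 + ((½)*(-11/3))*3))² = (-151 + (-1 - 11/6*3))² = (-151 + (-1 - 11/2))² = (-151 - 13/2)² = (-315/2)² = 99225/4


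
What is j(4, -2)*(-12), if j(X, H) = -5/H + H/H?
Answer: -42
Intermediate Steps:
j(X, H) = 1 - 5/H (j(X, H) = -5/H + 1 = 1 - 5/H)
j(4, -2)*(-12) = ((-5 - 2)/(-2))*(-12) = -1/2*(-7)*(-12) = (7/2)*(-12) = -42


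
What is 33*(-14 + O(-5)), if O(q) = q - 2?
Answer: -693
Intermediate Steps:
O(q) = -2 + q
33*(-14 + O(-5)) = 33*(-14 + (-2 - 5)) = 33*(-14 - 7) = 33*(-21) = -693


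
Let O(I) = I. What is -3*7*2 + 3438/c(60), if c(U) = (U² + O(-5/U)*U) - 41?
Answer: -72915/1777 ≈ -41.033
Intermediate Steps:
c(U) = -46 + U² (c(U) = (U² + (-5/U)*U) - 41 = (U² - 5) - 41 = (-5 + U²) - 41 = -46 + U²)
-3*7*2 + 3438/c(60) = -3*7*2 + 3438/(-46 + 60²) = -21*2 + 3438/(-46 + 3600) = -42 + 3438/3554 = -42 + 3438*(1/3554) = -42 + 1719/1777 = -72915/1777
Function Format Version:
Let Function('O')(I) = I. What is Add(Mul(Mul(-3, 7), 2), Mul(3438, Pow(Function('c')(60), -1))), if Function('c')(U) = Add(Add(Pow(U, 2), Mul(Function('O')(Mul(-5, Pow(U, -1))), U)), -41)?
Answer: Rational(-72915, 1777) ≈ -41.033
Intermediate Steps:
Function('c')(U) = Add(-46, Pow(U, 2)) (Function('c')(U) = Add(Add(Pow(U, 2), Mul(Mul(-5, Pow(U, -1)), U)), -41) = Add(Add(Pow(U, 2), -5), -41) = Add(Add(-5, Pow(U, 2)), -41) = Add(-46, Pow(U, 2)))
Add(Mul(Mul(-3, 7), 2), Mul(3438, Pow(Function('c')(60), -1))) = Add(Mul(Mul(-3, 7), 2), Mul(3438, Pow(Add(-46, Pow(60, 2)), -1))) = Add(Mul(-21, 2), Mul(3438, Pow(Add(-46, 3600), -1))) = Add(-42, Mul(3438, Pow(3554, -1))) = Add(-42, Mul(3438, Rational(1, 3554))) = Add(-42, Rational(1719, 1777)) = Rational(-72915, 1777)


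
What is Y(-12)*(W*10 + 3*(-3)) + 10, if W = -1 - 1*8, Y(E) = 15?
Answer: -1475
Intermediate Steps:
W = -9 (W = -1 - 8 = -9)
Y(-12)*(W*10 + 3*(-3)) + 10 = 15*(-9*10 + 3*(-3)) + 10 = 15*(-90 - 9) + 10 = 15*(-99) + 10 = -1485 + 10 = -1475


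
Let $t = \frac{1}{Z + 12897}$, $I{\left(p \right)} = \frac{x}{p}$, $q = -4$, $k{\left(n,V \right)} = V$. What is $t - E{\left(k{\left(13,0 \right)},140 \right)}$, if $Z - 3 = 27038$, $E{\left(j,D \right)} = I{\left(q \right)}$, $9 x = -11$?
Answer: $- \frac{219641}{718884} \approx -0.30553$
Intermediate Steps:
$x = - \frac{11}{9}$ ($x = \frac{1}{9} \left(-11\right) = - \frac{11}{9} \approx -1.2222$)
$I{\left(p \right)} = - \frac{11}{9 p}$
$E{\left(j,D \right)} = \frac{11}{36}$ ($E{\left(j,D \right)} = - \frac{11}{9 \left(-4\right)} = \left(- \frac{11}{9}\right) \left(- \frac{1}{4}\right) = \frac{11}{36}$)
$Z = 27041$ ($Z = 3 + 27038 = 27041$)
$t = \frac{1}{39938}$ ($t = \frac{1}{27041 + 12897} = \frac{1}{39938} \approx 2.5039 \cdot 10^{-5}$)
$t - E{\left(k{\left(13,0 \right)},140 \right)} = \frac{1}{39938} - \frac{11}{36} = - \frac{219641}{718884}$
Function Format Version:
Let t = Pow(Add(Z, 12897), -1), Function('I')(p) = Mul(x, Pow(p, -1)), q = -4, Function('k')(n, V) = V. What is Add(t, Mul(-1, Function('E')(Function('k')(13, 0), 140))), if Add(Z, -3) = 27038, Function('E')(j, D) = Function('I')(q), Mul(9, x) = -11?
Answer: Rational(-219641, 718884) ≈ -0.30553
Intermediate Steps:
x = Rational(-11, 9) (x = Mul(Rational(1, 9), -11) = Rational(-11, 9) ≈ -1.2222)
Function('I')(p) = Mul(Rational(-11, 9), Pow(p, -1))
Function('E')(j, D) = Rational(11, 36) (Function('E')(j, D) = Mul(Rational(-11, 9), Pow(-4, -1)) = Mul(Rational(-11, 9), Rational(-1, 4)) = Rational(11, 36))
Z = 27041 (Z = Add(3, 27038) = 27041)
t = Rational(1, 39938) (t = Pow(Add(27041, 12897), -1) = Pow(39938, -1) = Rational(1, 39938) ≈ 2.5039e-5)
Add(t, Mul(-1, Function('E')(Function('k')(13, 0), 140))) = Add(Rational(1, 39938), Mul(-1, Rational(11, 36))) = Add(Rational(1, 39938), Rational(-11, 36)) = Rational(-219641, 718884)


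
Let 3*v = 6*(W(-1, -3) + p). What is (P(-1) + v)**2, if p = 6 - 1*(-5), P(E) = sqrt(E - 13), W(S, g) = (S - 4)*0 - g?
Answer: (28 + I*sqrt(14))**2 ≈ 770.0 + 209.53*I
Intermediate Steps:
W(S, g) = -g (W(S, g) = (-4 + S)*0 - g = 0 - g = -g)
P(E) = sqrt(-13 + E)
p = 11 (p = 6 + 5 = 11)
v = 28 (v = (6*(-1*(-3) + 11))/3 = (6*(3 + 11))/3 = (6*14)/3 = (1/3)*84 = 28)
(P(-1) + v)**2 = (sqrt(-13 - 1) + 28)**2 = (sqrt(-14) + 28)**2 = (I*sqrt(14) + 28)**2 = (28 + I*sqrt(14))**2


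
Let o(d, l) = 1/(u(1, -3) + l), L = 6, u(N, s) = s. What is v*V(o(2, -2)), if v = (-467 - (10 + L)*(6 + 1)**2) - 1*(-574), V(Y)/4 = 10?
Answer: -27080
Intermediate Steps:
o(d, l) = 1/(-3 + l)
V(Y) = 40 (V(Y) = 4*10 = 40)
v = -677 (v = (-467 - (10 + 6)*(6 + 1)**2) - 1*(-574) = (-467 - 16*7**2) + 574 = (-467 - 16*49) + 574 = (-467 - 1*784) + 574 = (-467 - 784) + 574 = -1251 + 574 = -677)
v*V(o(2, -2)) = -677*40 = -27080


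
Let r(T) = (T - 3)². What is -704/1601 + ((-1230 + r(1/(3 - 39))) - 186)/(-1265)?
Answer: 352973099/524948688 ≈ 0.67240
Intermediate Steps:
r(T) = (-3 + T)²
-704/1601 + ((-1230 + r(1/(3 - 39))) - 186)/(-1265) = -704/1601 + ((-1230 + (-3 + 1/(3 - 39))²) - 186)/(-1265) = -704*1/1601 + ((-1230 + (-3 + 1/(-36))²) - 186)*(-1/1265) = -704/1601 + ((-1230 + (-3 - 1/36)²) - 186)*(-1/1265) = -704/1601 + ((-1230 + (-109/36)²) - 186)*(-1/1265) = -704/1601 + ((-1230 + 11881/1296) - 186)*(-1/1265) = -704/1601 + (-1582199/1296 - 186)*(-1/1265) = -704/1601 - 1823255/1296*(-1/1265) = -704/1601 + 364651/327888 = 352973099/524948688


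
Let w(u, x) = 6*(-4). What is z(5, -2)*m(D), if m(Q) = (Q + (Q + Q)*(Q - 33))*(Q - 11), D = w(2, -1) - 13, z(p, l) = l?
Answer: 493728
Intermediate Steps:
w(u, x) = -24
D = -37 (D = -24 - 13 = -37)
m(Q) = (-11 + Q)*(Q + 2*Q*(-33 + Q)) (m(Q) = (Q + (2*Q)*(-33 + Q))*(-11 + Q) = (Q + 2*Q*(-33 + Q))*(-11 + Q) = (-11 + Q)*(Q + 2*Q*(-33 + Q)))
z(5, -2)*m(D) = -(-74)*(715 - 87*(-37) + 2*(-37)²) = -(-74)*(715 + 3219 + 2*1369) = -(-74)*(715 + 3219 + 2738) = -(-74)*6672 = -2*(-246864) = 493728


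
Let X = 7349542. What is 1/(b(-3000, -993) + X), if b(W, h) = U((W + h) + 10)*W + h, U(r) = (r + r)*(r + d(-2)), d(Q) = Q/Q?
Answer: -1/95154487451 ≈ -1.0509e-11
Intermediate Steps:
d(Q) = 1
U(r) = 2*r*(1 + r) (U(r) = (r + r)*(r + 1) = (2*r)*(1 + r) = 2*r*(1 + r))
b(W, h) = h + 2*W*(10 + W + h)*(11 + W + h) (b(W, h) = (2*((W + h) + 10)*(1 + ((W + h) + 10)))*W + h = (2*(10 + W + h)*(1 + (10 + W + h)))*W + h = (2*(10 + W + h)*(11 + W + h))*W + h = 2*W*(10 + W + h)*(11 + W + h) + h = h + 2*W*(10 + W + h)*(11 + W + h))
1/(b(-3000, -993) + X) = 1/((-993 + 2*(-3000)*(10 - 3000 - 993)*(11 - 3000 - 993)) + 7349542) = 1/((-993 + 2*(-3000)*(-3983)*(-3982)) + 7349542) = 1/((-993 - 95161836000) + 7349542) = 1/(-95161836993 + 7349542) = 1/(-95154487451) = -1/95154487451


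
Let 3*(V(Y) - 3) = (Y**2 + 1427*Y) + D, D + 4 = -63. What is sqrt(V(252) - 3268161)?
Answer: I*sqrt(28144299)/3 ≈ 1768.4*I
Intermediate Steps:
D = -67 (D = -4 - 63 = -67)
V(Y) = -58/3 + Y**2/3 + 1427*Y/3 (V(Y) = 3 + ((Y**2 + 1427*Y) - 67)/3 = 3 + (-67 + Y**2 + 1427*Y)/3 = 3 + (-67/3 + Y**2/3 + 1427*Y/3) = -58/3 + Y**2/3 + 1427*Y/3)
sqrt(V(252) - 3268161) = sqrt((-58/3 + (1/3)*252**2 + (1427/3)*252) - 3268161) = sqrt((-58/3 + (1/3)*63504 + 119868) - 3268161) = sqrt((-58/3 + 21168 + 119868) - 3268161) = sqrt(423050/3 - 3268161) = sqrt(-9381433/3) = I*sqrt(28144299)/3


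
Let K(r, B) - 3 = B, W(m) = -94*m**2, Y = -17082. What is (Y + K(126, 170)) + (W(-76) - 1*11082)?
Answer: -570935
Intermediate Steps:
K(r, B) = 3 + B
(Y + K(126, 170)) + (W(-76) - 1*11082) = (-17082 + (3 + 170)) + (-94*(-76)**2 - 1*11082) = (-17082 + 173) + (-94*5776 - 11082) = -16909 + (-542944 - 11082) = -16909 - 554026 = -570935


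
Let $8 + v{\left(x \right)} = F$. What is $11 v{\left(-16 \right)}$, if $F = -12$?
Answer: $-220$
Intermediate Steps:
$v{\left(x \right)} = -20$ ($v{\left(x \right)} = -8 - 12 = -20$)
$11 v{\left(-16 \right)} = 11 \left(-20\right) = -220$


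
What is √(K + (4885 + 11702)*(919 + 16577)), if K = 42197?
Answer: √290248349 ≈ 17037.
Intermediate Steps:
√(K + (4885 + 11702)*(919 + 16577)) = √(42197 + (4885 + 11702)*(919 + 16577)) = √(42197 + 16587*17496) = √(42197 + 290206152) = √290248349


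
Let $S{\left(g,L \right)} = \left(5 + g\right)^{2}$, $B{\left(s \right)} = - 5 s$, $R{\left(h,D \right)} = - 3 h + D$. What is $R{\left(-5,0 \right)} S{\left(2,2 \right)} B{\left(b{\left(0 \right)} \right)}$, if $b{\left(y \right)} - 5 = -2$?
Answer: $-11025$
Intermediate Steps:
$b{\left(y \right)} = 3$ ($b{\left(y \right)} = 5 - 2 = 3$)
$R{\left(h,D \right)} = D - 3 h$
$R{\left(-5,0 \right)} S{\left(2,2 \right)} B{\left(b{\left(0 \right)} \right)} = \left(0 - -15\right) \left(5 + 2\right)^{2} \left(\left(-5\right) 3\right) = \left(0 + 15\right) 7^{2} \left(-15\right) = 15 \cdot 49 \left(-15\right) = 735 \left(-15\right) = -11025$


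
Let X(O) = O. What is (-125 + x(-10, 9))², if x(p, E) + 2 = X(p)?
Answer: 18769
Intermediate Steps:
x(p, E) = -2 + p
(-125 + x(-10, 9))² = (-125 + (-2 - 10))² = (-125 - 12)² = (-137)² = 18769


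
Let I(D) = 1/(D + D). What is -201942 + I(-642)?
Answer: -259293529/1284 ≈ -2.0194e+5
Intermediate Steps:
I(D) = 1/(2*D)
-201942 + I(-642) = -201942 + (½)/(-642) = -201942 + (½)*(-1/642) = -201942 - 1/1284 = -259293529/1284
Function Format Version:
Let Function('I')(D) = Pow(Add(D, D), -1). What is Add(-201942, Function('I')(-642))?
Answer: Rational(-259293529, 1284) ≈ -2.0194e+5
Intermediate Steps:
Function('I')(D) = Mul(Rational(1, 2), Pow(D, -1)) (Function('I')(D) = Pow(Mul(2, D), -1) = Mul(Rational(1, 2), Pow(D, -1)))
Add(-201942, Function('I')(-642)) = Add(-201942, Mul(Rational(1, 2), Pow(-642, -1))) = Add(-201942, Mul(Rational(1, 2), Rational(-1, 642))) = Add(-201942, Rational(-1, 1284)) = Rational(-259293529, 1284)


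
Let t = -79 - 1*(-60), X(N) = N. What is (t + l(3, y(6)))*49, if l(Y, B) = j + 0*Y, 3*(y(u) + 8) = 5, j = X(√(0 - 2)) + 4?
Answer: -735 + 49*I*√2 ≈ -735.0 + 69.297*I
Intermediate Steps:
j = 4 + I*√2 (j = √(0 - 2) + 4 = √(-2) + 4 = I*√2 + 4 = 4 + I*√2 ≈ 4.0 + 1.4142*I)
y(u) = -19/3 (y(u) = -8 + (⅓)*5 = -8 + 5/3 = -19/3)
l(Y, B) = 4 + I*√2 (l(Y, B) = (4 + I*√2) + 0*Y = (4 + I*√2) + 0 = 4 + I*√2)
t = -19 (t = -79 + 60 = -19)
(t + l(3, y(6)))*49 = (-19 + (4 + I*√2))*49 = (-15 + I*√2)*49 = -735 + 49*I*√2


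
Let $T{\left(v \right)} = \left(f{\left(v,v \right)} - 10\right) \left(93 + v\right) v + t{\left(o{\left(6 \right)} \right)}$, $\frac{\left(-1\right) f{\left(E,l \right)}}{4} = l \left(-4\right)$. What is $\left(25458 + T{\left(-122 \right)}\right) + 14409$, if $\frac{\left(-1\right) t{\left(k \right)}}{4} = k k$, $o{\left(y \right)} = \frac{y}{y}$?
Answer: $-6901693$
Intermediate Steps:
$o{\left(y \right)} = 1$
$f{\left(E,l \right)} = 16 l$ ($f{\left(E,l \right)} = - 4 l \left(-4\right) = - 4 \left(- 4 l\right) = 16 l$)
$t{\left(k \right)} = - 4 k^{2}$ ($t{\left(k \right)} = - 4 k k = - 4 k^{2}$)
$T{\left(v \right)} = -4 + v \left(-10 + 16 v\right) \left(93 + v\right)$ ($T{\left(v \right)} = \left(16 v - 10\right) \left(93 + v\right) v - 4 \cdot 1^{2} = \left(-10 + 16 v\right) \left(93 + v\right) v - 4 = v \left(-10 + 16 v\right) \left(93 + v\right) - 4 = -4 + v \left(-10 + 16 v\right) \left(93 + v\right)$)
$\left(25458 + T{\left(-122 \right)}\right) + 14409 = \left(25458 + \left(-4 - -113460 + 16 \left(-122\right)^{3} + 1478 \left(-122\right)^{2}\right)\right) + 14409 = \left(25458 + \left(-4 + 113460 + 16 \left(-1815848\right) + 1478 \cdot 14884\right)\right) + 14409 = \left(25458 + \left(-4 + 113460 - 29053568 + 21998552\right)\right) + 14409 = \left(25458 - 6941560\right) + 14409 = -6916102 + 14409 = -6901693$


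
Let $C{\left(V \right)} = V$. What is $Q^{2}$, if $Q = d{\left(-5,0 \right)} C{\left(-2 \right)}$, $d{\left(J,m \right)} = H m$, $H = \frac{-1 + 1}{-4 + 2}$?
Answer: $0$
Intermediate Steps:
$H = 0$ ($H = \frac{0}{-2} = 0 \left(- \frac{1}{2}\right) = 0$)
$d{\left(J,m \right)} = 0$ ($d{\left(J,m \right)} = 0 m = 0$)
$Q = 0$ ($Q = 0 \left(-2\right) = 0$)
$Q^{2} = 0^{2} = 0$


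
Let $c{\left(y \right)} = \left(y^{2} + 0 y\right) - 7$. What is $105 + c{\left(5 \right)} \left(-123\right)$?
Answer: $-2109$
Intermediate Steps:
$c{\left(y \right)} = -7 + y^{2}$ ($c{\left(y \right)} = \left(y^{2} + 0\right) - 7 = y^{2} - 7 = -7 + y^{2}$)
$105 + c{\left(5 \right)} \left(-123\right) = 105 + \left(-7 + 5^{2}\right) \left(-123\right) = 105 + \left(-7 + 25\right) \left(-123\right) = 105 + 18 \left(-123\right) = 105 - 2214 = -2109$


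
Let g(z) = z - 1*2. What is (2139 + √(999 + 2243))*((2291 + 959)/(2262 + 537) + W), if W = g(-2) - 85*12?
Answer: -2041266238/933 - 2862926*√3242/2799 ≈ -2.2461e+6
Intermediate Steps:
g(z) = -2 + z (g(z) = z - 2 = -2 + z)
W = -1024 (W = (-2 - 2) - 85*12 = -4 - 17*60 = -4 - 1020 = -1024)
(2139 + √(999 + 2243))*((2291 + 959)/(2262 + 537) + W) = (2139 + √(999 + 2243))*((2291 + 959)/(2262 + 537) - 1024) = (2139 + √3242)*(3250/2799 - 1024) = (2139 + √3242)*(-2862926/2799) = -2041266238/933 - 2862926*√3242/2799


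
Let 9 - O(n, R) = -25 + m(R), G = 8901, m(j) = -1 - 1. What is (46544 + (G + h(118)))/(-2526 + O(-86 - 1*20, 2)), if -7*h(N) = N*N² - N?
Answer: 179257/2490 ≈ 71.991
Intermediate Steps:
h(N) = -N³/7 + N/7 (h(N) = -(N*N² - N)/7 = -(N³ - N)/7 = -N³/7 + N/7)
m(j) = -2
O(n, R) = 36 (O(n, R) = 9 - (-25 - 2) = 9 - 1*(-27) = 9 + 27 = 36)
(46544 + (G + h(118)))/(-2526 + O(-86 - 1*20, 2)) = (46544 + (8901 + (⅐)*118*(1 - 1*118²)))/(-2526 + 36) = (46544 + (8901 + (⅐)*118*(1 - 1*13924)))/(-2490) = (46544 + (8901 + (⅐)*118*(1 - 13924)))*(-1/2490) = (46544 + (8901 + (⅐)*118*(-13923)))*(-1/2490) = (46544 + (8901 - 234702))*(-1/2490) = (46544 - 225801)*(-1/2490) = -179257*(-1/2490) = 179257/2490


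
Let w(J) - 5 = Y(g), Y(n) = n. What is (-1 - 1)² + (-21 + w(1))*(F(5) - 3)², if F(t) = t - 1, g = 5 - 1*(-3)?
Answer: -4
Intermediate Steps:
g = 8 (g = 5 + 3 = 8)
F(t) = -1 + t
w(J) = 13 (w(J) = 5 + 8 = 13)
(-1 - 1)² + (-21 + w(1))*(F(5) - 3)² = (-1 - 1)² + (-21 + 13)*((-1 + 5) - 3)² = (-2)² - 8*(4 - 3)² = 4 - 8*1² = 4 - 8*1 = 4 - 8 = -4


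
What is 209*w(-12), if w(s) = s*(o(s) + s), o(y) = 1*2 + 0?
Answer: 25080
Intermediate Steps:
o(y) = 2 (o(y) = 2 + 0 = 2)
w(s) = s*(2 + s)
209*w(-12) = 209*(-12*(2 - 12)) = 209*(-12*(-10)) = 209*120 = 25080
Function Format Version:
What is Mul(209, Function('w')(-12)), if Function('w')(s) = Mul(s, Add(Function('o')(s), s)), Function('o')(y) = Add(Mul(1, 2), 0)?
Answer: 25080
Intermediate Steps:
Function('o')(y) = 2 (Function('o')(y) = Add(2, 0) = 2)
Function('w')(s) = Mul(s, Add(2, s))
Mul(209, Function('w')(-12)) = Mul(209, Mul(-12, Add(2, -12))) = Mul(209, Mul(-12, -10)) = Mul(209, 120) = 25080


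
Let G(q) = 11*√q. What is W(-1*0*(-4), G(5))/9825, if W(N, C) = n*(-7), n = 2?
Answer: -14/9825 ≈ -0.0014249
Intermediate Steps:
W(N, C) = -14 (W(N, C) = 2*(-7) = -14)
W(-1*0*(-4), G(5))/9825 = -14/9825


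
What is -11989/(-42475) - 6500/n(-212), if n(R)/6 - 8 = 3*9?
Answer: -27356981/891975 ≈ -30.670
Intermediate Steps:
n(R) = 210 (n(R) = 48 + 6*(3*9) = 48 + 6*27 = 48 + 162 = 210)
-11989/(-42475) - 6500/n(-212) = -11989/(-42475) - 6500/210 = -11989*(-1/42475) - 6500*1/210 = 11989/42475 - 650/21 = -27356981/891975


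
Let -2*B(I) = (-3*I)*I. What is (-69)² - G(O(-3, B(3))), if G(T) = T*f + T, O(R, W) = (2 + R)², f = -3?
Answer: 4763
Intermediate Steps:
B(I) = 3*I²/2 (B(I) = -(-3*I)*I/2 = -(-3)*I²/2 = 3*I²/2)
G(T) = -2*T (G(T) = T*(-3) + T = -3*T + T = -2*T)
(-69)² - G(O(-3, B(3))) = (-69)² - (-2)*(2 - 3)² = 4761 - (-2)*(-1)² = 4761 - (-2) = 4761 - 1*(-2) = 4761 + 2 = 4763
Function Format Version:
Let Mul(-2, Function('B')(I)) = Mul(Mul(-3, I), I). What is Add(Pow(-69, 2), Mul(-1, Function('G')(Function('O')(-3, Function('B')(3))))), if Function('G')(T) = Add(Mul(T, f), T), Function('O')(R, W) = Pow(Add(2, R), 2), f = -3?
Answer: 4763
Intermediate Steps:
Function('B')(I) = Mul(Rational(3, 2), Pow(I, 2)) (Function('B')(I) = Mul(Rational(-1, 2), Mul(Mul(-3, I), I)) = Mul(Rational(-1, 2), Mul(-3, Pow(I, 2))) = Mul(Rational(3, 2), Pow(I, 2)))
Function('G')(T) = Mul(-2, T) (Function('G')(T) = Add(Mul(T, -3), T) = Add(Mul(-3, T), T) = Mul(-2, T))
Add(Pow(-69, 2), Mul(-1, Function('G')(Function('O')(-3, Function('B')(3))))) = Add(Pow(-69, 2), Mul(-1, Mul(-2, Pow(Add(2, -3), 2)))) = Add(4761, Mul(-1, Mul(-2, Pow(-1, 2)))) = Add(4761, Mul(-1, Mul(-2, 1))) = Add(4761, Mul(-1, -2)) = Add(4761, 2) = 4763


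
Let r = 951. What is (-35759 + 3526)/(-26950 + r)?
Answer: 32233/25999 ≈ 1.2398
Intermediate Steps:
(-35759 + 3526)/(-26950 + r) = (-35759 + 3526)/(-26950 + 951) = -32233/(-25999) = -32233*(-1/25999) = 32233/25999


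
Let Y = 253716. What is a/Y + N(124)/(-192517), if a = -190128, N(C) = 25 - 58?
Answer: -3049541629/4070386931 ≈ -0.74920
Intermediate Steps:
N(C) = -33
a/Y + N(124)/(-192517) = -190128/253716 - 33/(-192517) = -190128*1/253716 - 33*(-1/192517) = -15844/21143 + 33/192517 = -3049541629/4070386931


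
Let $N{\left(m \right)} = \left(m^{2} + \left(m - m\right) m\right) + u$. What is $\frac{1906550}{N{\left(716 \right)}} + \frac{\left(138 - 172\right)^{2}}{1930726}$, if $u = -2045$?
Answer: $\frac{1840807960808}{492924966793} \approx 3.7345$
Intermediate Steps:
$N{\left(m \right)} = -2045 + m^{2}$ ($N{\left(m \right)} = \left(m^{2} + \left(m - m\right) m\right) - 2045 = \left(m^{2} + 0 m\right) - 2045 = \left(m^{2} + 0\right) - 2045 = m^{2} - 2045 = -2045 + m^{2}$)
$\frac{1906550}{N{\left(716 \right)}} + \frac{\left(138 - 172\right)^{2}}{1930726} = \frac{1906550}{-2045 + 716^{2}} + \frac{\left(138 - 172\right)^{2}}{1930726} = \frac{1906550}{-2045 + 512656} + \left(-34\right)^{2} \cdot \frac{1}{1930726} = \frac{1906550}{510611} + 1156 \cdot \frac{1}{1930726} = 1906550 \cdot \frac{1}{510611} + \frac{578}{965363} = \frac{1906550}{510611} + \frac{578}{965363} = \frac{1840807960808}{492924966793}$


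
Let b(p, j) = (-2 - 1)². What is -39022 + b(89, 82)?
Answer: -39013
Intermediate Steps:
b(p, j) = 9 (b(p, j) = (-3)² = 9)
-39022 + b(89, 82) = -39022 + 9 = -39013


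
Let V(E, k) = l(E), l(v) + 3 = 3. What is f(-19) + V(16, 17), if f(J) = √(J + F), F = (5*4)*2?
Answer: √21 ≈ 4.5826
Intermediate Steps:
l(v) = 0 (l(v) = -3 + 3 = 0)
F = 40 (F = 20*2 = 40)
V(E, k) = 0
f(J) = √(40 + J) (f(J) = √(J + 40) = √(40 + J))
f(-19) + V(16, 17) = √(40 - 19) + 0 = √21 + 0 = √21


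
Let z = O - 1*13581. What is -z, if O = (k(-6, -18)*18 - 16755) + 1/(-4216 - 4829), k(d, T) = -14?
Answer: 276668461/9045 ≈ 30588.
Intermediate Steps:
O = -153828316/9045 (O = (-14*18 - 16755) + 1/(-4216 - 4829) = (-252 - 16755) + 1/(-9045) = -17007 - 1/9045 = -153828316/9045 ≈ -17007.)
z = -276668461/9045 (z = -153828316/9045 - 1*13581 = -153828316/9045 - 13581 = -276668461/9045 ≈ -30588.)
-z = -1*(-276668461/9045) = 276668461/9045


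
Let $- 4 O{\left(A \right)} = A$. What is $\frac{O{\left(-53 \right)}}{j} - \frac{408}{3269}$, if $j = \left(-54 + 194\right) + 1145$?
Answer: $- \frac{1923863}{16802660} \approx -0.1145$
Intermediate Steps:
$O{\left(A \right)} = - \frac{A}{4}$
$j = 1285$ ($j = 140 + 1145 = 1285$)
$\frac{O{\left(-53 \right)}}{j} - \frac{408}{3269} = \frac{\left(- \frac{1}{4}\right) \left(-53\right)}{1285} - \frac{408}{3269} = \frac{53}{4} \cdot \frac{1}{1285} - \frac{408}{3269} = \frac{53}{5140} - \frac{408}{3269} = - \frac{1923863}{16802660}$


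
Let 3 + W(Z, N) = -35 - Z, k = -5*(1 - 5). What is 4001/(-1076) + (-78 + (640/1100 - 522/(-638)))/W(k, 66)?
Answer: -374091/156020 ≈ -2.3977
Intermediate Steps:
k = 20 (k = -5*(-4) = 20)
W(Z, N) = -38 - Z (W(Z, N) = -3 + (-35 - Z) = -38 - Z)
4001/(-1076) + (-78 + (640/1100 - 522/(-638)))/W(k, 66) = 4001/(-1076) + (-78 + (640/1100 - 522/(-638)))/(-38 - 1*20) = 4001*(-1/1076) + (-78 + (640*(1/1100) - 522*(-1/638)))/(-38 - 20) = -4001/1076 + (-78 + (32/55 + 9/11))/(-58) = -4001/1076 + (-78 + 7/5)*(-1/58) = -4001/1076 - 383/5*(-1/58) = -4001/1076 + 383/290 = -374091/156020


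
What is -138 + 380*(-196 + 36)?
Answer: -60938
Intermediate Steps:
-138 + 380*(-196 + 36) = -138 + 380*(-160) = -138 - 60800 = -60938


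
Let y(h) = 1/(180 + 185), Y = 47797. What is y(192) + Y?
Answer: 17445906/365 ≈ 47797.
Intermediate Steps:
y(h) = 1/365
y(192) + Y = 1/365 + 47797 = 17445906/365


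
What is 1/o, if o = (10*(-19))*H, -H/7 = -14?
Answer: -1/18620 ≈ -5.3706e-5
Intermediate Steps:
H = 98 (H = -7*(-14) = 98)
o = -18620 (o = (10*(-19))*98 = -190*98 = -18620)
1/o = 1/(-18620) = -1/18620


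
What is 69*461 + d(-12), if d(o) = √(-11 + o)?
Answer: 31809 + I*√23 ≈ 31809.0 + 4.7958*I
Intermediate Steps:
69*461 + d(-12) = 69*461 + √(-11 - 12) = 31809 + √(-23) = 31809 + I*√23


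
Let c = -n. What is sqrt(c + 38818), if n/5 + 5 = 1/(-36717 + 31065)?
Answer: sqrt(34467880637)/942 ≈ 197.09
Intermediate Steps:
n = -141305/5652 (n = -25 + 5/(-36717 + 31065) = -25 + 5/(-5652) = -25 + 5*(-1/5652) = -25 - 5/5652 = -141305/5652 ≈ -25.001)
c = 141305/5652 (c = -1*(-141305/5652) = 141305/5652 ≈ 25.001)
sqrt(c + 38818) = sqrt(141305/5652 + 38818) = sqrt(219540641/5652) = sqrt(34467880637)/942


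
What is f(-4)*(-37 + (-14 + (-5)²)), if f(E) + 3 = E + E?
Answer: 286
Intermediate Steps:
f(E) = -3 + 2*E (f(E) = -3 + (E + E) = -3 + 2*E)
f(-4)*(-37 + (-14 + (-5)²)) = (-3 + 2*(-4))*(-37 + (-14 + (-5)²)) = (-3 - 8)*(-37 + (-14 + 25)) = -11*(-37 + 11) = -11*(-26) = 286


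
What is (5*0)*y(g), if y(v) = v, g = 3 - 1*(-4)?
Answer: 0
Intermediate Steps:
g = 7 (g = 3 + 4 = 7)
(5*0)*y(g) = (5*0)*7 = 0*7 = 0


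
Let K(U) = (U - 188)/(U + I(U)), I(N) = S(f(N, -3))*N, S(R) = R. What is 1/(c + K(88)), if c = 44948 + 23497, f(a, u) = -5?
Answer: 88/6023185 ≈ 1.4610e-5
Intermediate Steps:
I(N) = -5*N
K(U) = -(-188 + U)/(4*U) (K(U) = (U - 188)/(U - 5*U) = (-188 + U)/((-4*U)) = (-188 + U)*(-1/(4*U)) = -(-188 + U)/(4*U))
c = 68445
1/(c + K(88)) = 1/(68445 + (1/4)*(188 - 1*88)/88) = 1/(68445 + (1/4)*(1/88)*(188 - 88)) = 1/(68445 + (1/4)*(1/88)*100) = 1/(68445 + 25/88) = 1/(6023185/88) = 88/6023185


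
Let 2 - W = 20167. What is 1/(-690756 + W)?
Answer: -1/710921 ≈ -1.4066e-6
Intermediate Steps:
W = -20165 (W = 2 - 1*20167 = 2 - 20167 = -20165)
1/(-690756 + W) = 1/(-690756 - 20165) = 1/(-710921) = -1/710921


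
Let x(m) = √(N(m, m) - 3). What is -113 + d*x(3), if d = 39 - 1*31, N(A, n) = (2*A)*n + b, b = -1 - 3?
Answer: -113 + 8*√11 ≈ -86.467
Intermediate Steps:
b = -4
N(A, n) = -4 + 2*A*n (N(A, n) = (2*A)*n - 4 = 2*A*n - 4 = -4 + 2*A*n)
d = 8 (d = 39 - 31 = 8)
x(m) = √(-7 + 2*m²) (x(m) = √((-4 + 2*m*m) - 3) = √((-4 + 2*m²) - 3) = √(-7 + 2*m²))
-113 + d*x(3) = -113 + 8*√(-7 + 2*3²) = -113 + 8*√(-7 + 2*9) = -113 + 8*√(-7 + 18) = -113 + 8*√11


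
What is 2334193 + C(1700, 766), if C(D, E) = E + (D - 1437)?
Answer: 2335222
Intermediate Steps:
C(D, E) = -1437 + D + E (C(D, E) = E + (-1437 + D) = -1437 + D + E)
2334193 + C(1700, 766) = 2334193 + (-1437 + 1700 + 766) = 2334193 + 1029 = 2335222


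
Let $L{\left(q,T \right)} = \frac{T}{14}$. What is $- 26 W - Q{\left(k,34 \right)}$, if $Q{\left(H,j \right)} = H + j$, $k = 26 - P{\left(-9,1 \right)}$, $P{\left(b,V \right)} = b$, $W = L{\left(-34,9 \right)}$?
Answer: $- \frac{600}{7} \approx -85.714$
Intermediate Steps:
$L{\left(q,T \right)} = \frac{T}{14}$ ($L{\left(q,T \right)} = T \frac{1}{14} = \frac{T}{14}$)
$W = \frac{9}{14}$ ($W = \frac{1}{14} \cdot 9 = \frac{9}{14} \approx 0.64286$)
$k = 35$ ($k = 26 - -9 = 26 + 9 = 35$)
$- 26 W - Q{\left(k,34 \right)} = \left(-26\right) \frac{9}{14} - \left(35 + 34\right) = - \frac{117}{7} - 69 = - \frac{600}{7}$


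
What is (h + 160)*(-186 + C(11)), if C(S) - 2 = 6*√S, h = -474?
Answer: 57776 - 1884*√11 ≈ 51528.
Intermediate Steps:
C(S) = 2 + 6*√S
(h + 160)*(-186 + C(11)) = (-474 + 160)*(-186 + (2 + 6*√11)) = -314*(-184 + 6*√11) = 57776 - 1884*√11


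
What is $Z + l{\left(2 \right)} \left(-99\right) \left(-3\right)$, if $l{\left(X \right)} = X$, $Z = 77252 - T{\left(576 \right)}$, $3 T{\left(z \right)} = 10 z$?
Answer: $75926$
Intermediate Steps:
$T{\left(z \right)} = \frac{10 z}{3}$
$Z = 75332$ ($Z = 77252 - \frac{10}{3} \cdot 576 = 77252 - 1920 = 75332$)
$Z + l{\left(2 \right)} \left(-99\right) \left(-3\right) = 75332 + 2 \left(-99\right) \left(-3\right) = 75332 - -594 = 75332 + 594 = 75926$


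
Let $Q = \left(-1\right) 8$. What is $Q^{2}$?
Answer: $64$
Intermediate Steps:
$Q = -8$
$Q^{2} = \left(-8\right)^{2} = 64$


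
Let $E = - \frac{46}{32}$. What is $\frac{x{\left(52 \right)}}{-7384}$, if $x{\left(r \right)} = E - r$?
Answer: $\frac{855}{118144} \approx 0.0072369$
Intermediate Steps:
$E = - \frac{23}{16}$ ($E = \left(-46\right) \frac{1}{32} = - \frac{23}{16} \approx -1.4375$)
$x{\left(r \right)} = - \frac{23}{16} - r$
$\frac{x{\left(52 \right)}}{-7384} = \frac{- \frac{23}{16} - 52}{-7384} = \left(- \frac{23}{16} - 52\right) \left(- \frac{1}{7384}\right) = \left(- \frac{855}{16}\right) \left(- \frac{1}{7384}\right) = \frac{855}{118144}$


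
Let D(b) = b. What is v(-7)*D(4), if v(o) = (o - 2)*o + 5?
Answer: 272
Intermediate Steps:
v(o) = 5 + o*(-2 + o) (v(o) = (-2 + o)*o + 5 = o*(-2 + o) + 5 = 5 + o*(-2 + o))
v(-7)*D(4) = (5 + (-7)² - 2*(-7))*4 = (5 + 49 + 14)*4 = 68*4 = 272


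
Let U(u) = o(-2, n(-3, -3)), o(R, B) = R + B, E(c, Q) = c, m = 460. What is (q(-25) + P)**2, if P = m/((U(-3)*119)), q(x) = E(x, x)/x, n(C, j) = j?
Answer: 729/14161 ≈ 0.051479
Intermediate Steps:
q(x) = 1 (q(x) = x/x = 1)
o(R, B) = B + R
U(u) = -5 (U(u) = -3 - 2 = -5)
P = -92/119 (P = 460/((-5*119)) = 460/(-595) = 460*(-1/595) = -92/119 ≈ -0.77311)
(q(-25) + P)**2 = (1 - 92/119)**2 = (27/119)**2 = 729/14161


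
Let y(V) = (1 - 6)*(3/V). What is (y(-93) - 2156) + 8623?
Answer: 200482/31 ≈ 6467.2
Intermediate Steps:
y(V) = -15/V
(y(-93) - 2156) + 8623 = (-15/(-93) - 2156) + 8623 = (-15*(-1/93) - 2156) + 8623 = (5/31 - 2156) + 8623 = -66831/31 + 8623 = 200482/31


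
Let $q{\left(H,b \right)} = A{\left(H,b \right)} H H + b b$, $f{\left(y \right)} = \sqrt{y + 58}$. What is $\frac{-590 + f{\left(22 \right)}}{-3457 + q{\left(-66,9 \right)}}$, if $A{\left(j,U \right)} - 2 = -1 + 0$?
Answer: $- \frac{59}{98} + \frac{\sqrt{5}}{245} \approx -0.59291$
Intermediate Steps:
$A{\left(j,U \right)} = 1$ ($A{\left(j,U \right)} = 2 + \left(-1 + 0\right) = 2 - 1 = 1$)
$f{\left(y \right)} = \sqrt{58 + y}$
$q{\left(H,b \right)} = H^{2} + b^{2}$ ($q{\left(H,b \right)} = 1 H H + b b = H H + b^{2} = H^{2} + b^{2}$)
$\frac{-590 + f{\left(22 \right)}}{-3457 + q{\left(-66,9 \right)}} = \frac{-590 + \sqrt{58 + 22}}{-3457 + \left(\left(-66\right)^{2} + 9^{2}\right)} = \frac{-590 + \sqrt{80}}{-3457 + \left(4356 + 81\right)} = \frac{-590 + 4 \sqrt{5}}{-3457 + 4437} = \frac{-590 + 4 \sqrt{5}}{980} = \left(-590 + 4 \sqrt{5}\right) \frac{1}{980} = - \frac{59}{98} + \frac{\sqrt{5}}{245}$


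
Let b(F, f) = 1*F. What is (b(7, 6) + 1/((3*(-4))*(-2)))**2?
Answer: 28561/576 ≈ 49.585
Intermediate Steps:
b(F, f) = F
(b(7, 6) + 1/((3*(-4))*(-2)))**2 = (7 + 1/((3*(-4))*(-2)))**2 = (7 + 1/(-12*(-2)))**2 = (7 + 1/24)**2 = (169/24)**2 = 28561/576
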